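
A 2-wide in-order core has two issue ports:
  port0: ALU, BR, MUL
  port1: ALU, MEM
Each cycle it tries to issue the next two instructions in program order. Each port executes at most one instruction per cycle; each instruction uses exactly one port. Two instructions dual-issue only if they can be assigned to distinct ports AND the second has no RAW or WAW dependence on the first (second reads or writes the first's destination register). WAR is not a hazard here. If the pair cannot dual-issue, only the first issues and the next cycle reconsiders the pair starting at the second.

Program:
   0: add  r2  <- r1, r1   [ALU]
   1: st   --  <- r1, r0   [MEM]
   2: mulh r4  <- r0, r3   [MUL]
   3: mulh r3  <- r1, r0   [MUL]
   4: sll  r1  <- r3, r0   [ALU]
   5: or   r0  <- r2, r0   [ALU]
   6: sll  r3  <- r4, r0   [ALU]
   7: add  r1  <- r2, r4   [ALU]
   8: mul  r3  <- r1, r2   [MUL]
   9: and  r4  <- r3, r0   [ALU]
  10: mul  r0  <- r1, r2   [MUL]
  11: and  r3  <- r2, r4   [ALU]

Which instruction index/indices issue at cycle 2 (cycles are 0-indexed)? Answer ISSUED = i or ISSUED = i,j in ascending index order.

ISSUED = 3

#0 head=0: add+st i0/i1 2-wide
#1 head=2: mulh i2 no-port MUL/MUL
#2 head=3: mulh i3 RAW r3
#3 head=4: sll+or i4/i5 2-wide
#4 head=6: sll+add i6/i7 2-wide
#5 head=8: mul i8 RAW r3
#6 head=9: and+mul i9/i10 2-wide
#7 head=11: and i11 tail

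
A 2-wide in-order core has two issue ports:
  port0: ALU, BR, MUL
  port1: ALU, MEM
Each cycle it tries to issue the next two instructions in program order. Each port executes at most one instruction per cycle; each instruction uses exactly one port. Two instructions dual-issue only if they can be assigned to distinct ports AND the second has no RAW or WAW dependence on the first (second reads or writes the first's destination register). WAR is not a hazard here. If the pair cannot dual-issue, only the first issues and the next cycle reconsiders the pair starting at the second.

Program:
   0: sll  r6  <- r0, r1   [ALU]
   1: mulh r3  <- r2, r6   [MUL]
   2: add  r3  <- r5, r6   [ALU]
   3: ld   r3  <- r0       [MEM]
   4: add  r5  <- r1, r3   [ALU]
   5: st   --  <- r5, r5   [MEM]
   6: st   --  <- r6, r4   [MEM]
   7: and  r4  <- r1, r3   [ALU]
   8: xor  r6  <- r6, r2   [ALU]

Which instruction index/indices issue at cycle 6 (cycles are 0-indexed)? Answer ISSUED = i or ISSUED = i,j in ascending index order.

ISSUED = 6,7

#0 head=0: sll i0 RAW r6
#1 head=1: mulh i1 WAW r3
#2 head=2: add i2 WAW r3
#3 head=3: ld i3 RAW r3
#4 head=4: add i4 RAW r5
#5 head=5: st i5 no-port MEM/MEM
#6 head=6: st;and i6&i7 2-wide
#7 head=8: xor i8 tail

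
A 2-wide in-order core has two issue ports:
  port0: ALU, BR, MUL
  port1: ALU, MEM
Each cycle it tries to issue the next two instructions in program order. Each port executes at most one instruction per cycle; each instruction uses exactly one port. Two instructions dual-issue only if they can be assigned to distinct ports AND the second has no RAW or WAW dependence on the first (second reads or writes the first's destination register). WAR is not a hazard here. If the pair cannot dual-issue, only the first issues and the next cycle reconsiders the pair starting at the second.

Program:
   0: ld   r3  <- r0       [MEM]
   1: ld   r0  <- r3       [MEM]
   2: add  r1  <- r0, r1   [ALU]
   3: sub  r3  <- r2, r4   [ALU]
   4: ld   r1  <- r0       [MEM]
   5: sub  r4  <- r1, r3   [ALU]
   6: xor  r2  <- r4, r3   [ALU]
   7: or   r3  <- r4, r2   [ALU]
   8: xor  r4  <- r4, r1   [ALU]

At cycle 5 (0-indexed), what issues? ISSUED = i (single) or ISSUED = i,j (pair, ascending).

ISSUED = 6

[0] i0  ld.MEM  -- no-port MEM/MEM
[1] i1  ld.MEM  -- RAW r0
[2] i2+i3  add.ALU+sub.ALU  -- dual
[3] i4  ld.MEM  -- RAW r1
[4] i5  sub.ALU  -- RAW r4
[5] i6  xor.ALU  -- RAW r2
[6] i7+i8  or.ALU+xor.ALU  -- dual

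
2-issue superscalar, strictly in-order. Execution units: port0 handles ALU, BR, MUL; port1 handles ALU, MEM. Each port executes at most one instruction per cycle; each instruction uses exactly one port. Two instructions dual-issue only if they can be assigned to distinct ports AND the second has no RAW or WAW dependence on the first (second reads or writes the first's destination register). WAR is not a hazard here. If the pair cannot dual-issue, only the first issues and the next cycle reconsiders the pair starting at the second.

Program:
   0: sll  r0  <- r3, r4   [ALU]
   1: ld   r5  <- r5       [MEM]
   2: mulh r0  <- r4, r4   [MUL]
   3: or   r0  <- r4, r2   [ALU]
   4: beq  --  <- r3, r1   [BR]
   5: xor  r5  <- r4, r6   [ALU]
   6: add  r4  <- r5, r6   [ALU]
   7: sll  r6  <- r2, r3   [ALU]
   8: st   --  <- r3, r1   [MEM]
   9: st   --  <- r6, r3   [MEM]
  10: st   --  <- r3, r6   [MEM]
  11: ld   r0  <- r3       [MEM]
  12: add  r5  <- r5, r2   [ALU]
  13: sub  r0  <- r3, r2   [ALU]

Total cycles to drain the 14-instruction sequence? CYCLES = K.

CYCLES = 10

0. sll/ld @i0&i1  | dual
1. mulh @i2  | WAW r0
2. or/beq @i3&i4  | dual
3. xor @i5  | RAW r5
4. add/sll @i6&i7  | dual
5. st @i8  | no-port MEM/MEM
6. st @i9  | no-port MEM/MEM
7. st @i10  | no-port MEM/MEM
8. ld/add @i11&i12  | dual
9. sub @i13  | tail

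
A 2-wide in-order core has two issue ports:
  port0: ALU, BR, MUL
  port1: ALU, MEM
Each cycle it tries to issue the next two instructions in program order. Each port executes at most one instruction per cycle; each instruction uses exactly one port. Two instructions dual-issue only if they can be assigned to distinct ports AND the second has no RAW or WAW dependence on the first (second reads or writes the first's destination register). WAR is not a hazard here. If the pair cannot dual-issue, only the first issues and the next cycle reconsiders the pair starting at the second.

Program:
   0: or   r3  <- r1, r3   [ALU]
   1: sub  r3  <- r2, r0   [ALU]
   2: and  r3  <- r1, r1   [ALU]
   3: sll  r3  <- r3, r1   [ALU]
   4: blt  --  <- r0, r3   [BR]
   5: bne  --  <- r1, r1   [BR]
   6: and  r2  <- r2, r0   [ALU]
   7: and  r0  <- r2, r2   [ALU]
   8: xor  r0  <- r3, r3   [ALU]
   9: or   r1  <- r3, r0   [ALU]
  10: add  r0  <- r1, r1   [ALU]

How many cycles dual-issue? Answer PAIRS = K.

PAIRS = 1

0. or.ALU @i0  | WAW r3
1. sub.ALU @i1  | WAW r3
2. and.ALU @i2  | RAW+WAW r3
3. sll.ALU @i3  | RAW r3
4. blt.BR @i4  | no-port BR/BR
5. bne.BR and.ALU @i5/i6  | pair
6. and.ALU @i7  | WAW r0
7. xor.ALU @i8  | RAW r0
8. or.ALU @i9  | RAW r1
9. add.ALU @i10  | tail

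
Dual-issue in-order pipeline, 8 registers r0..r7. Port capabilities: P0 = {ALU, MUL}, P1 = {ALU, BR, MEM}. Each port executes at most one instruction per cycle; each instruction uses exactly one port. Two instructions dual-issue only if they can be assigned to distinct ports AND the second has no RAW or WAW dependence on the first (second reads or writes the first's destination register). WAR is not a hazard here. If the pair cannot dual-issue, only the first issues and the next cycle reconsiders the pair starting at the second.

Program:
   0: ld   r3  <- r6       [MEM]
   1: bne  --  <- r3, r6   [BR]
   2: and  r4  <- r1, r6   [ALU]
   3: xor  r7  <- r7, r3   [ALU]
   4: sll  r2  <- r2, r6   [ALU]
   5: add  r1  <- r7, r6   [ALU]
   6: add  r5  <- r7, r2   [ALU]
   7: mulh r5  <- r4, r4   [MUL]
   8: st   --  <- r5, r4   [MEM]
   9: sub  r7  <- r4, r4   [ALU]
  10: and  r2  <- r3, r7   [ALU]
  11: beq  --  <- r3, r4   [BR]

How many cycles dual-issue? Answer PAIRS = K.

PAIRS = 5

  cy0 -> i0 (ld.MEM) no-port MEM/BR
  cy1 -> i1&i2 (bne.BR;and.ALU) 2-wide
  cy2 -> i3&i4 (xor.ALU;sll.ALU) 2-wide
  cy3 -> i5&i6 (add.ALU;add.ALU) 2-wide
  cy4 -> i7 (mulh.MUL) RAW r5
  cy5 -> i8&i9 (st.MEM;sub.ALU) 2-wide
  cy6 -> i10&i11 (and.ALU;beq.BR) 2-wide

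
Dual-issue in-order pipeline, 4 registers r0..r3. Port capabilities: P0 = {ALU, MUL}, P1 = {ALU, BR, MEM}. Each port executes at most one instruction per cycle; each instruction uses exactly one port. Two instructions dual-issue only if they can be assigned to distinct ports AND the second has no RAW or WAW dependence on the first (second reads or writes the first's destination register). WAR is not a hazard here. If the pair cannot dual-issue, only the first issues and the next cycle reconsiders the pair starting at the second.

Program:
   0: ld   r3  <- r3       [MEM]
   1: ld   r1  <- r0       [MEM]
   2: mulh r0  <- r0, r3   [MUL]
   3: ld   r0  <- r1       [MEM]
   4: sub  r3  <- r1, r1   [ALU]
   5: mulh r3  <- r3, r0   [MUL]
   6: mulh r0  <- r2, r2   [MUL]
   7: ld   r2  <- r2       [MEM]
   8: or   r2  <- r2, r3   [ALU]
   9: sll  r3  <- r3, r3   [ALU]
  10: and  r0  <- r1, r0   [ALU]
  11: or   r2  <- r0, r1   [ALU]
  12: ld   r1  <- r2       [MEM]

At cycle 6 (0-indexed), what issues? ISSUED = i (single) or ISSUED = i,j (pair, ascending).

ISSUED = 10

  cy0 -> i0 (ld) no-port MEM/MEM
  cy1 -> i1&i2 (ld;mulh) pair
  cy2 -> i3&i4 (ld;sub) pair
  cy3 -> i5 (mulh) no-port MUL/MUL
  cy4 -> i6&i7 (mulh;ld) pair
  cy5 -> i8&i9 (or;sll) pair
  cy6 -> i10 (and) RAW r0
  cy7 -> i11 (or) RAW r2
  cy8 -> i12 (ld) tail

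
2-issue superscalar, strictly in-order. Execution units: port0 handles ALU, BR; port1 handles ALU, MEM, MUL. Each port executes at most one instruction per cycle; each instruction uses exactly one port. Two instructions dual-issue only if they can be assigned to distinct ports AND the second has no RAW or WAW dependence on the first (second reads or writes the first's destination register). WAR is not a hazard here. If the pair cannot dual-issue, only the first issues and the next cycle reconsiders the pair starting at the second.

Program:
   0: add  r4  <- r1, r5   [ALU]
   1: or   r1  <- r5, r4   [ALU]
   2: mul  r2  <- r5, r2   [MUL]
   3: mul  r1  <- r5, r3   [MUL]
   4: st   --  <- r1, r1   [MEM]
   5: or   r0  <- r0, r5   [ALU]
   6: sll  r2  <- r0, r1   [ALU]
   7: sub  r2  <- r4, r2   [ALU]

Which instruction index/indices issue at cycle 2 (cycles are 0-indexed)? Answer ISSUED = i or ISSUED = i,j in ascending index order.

#0 head=0: add.ALU i0 RAW r4
#1 head=1: or.ALU+mul.MUL i1,i2 dual
#2 head=3: mul.MUL i3 no-port MUL/MEM
#3 head=4: st.MEM+or.ALU i4,i5 dual
#4 head=6: sll.ALU i6 RAW+WAW r2
#5 head=7: sub.ALU i7 tail

ISSUED = 3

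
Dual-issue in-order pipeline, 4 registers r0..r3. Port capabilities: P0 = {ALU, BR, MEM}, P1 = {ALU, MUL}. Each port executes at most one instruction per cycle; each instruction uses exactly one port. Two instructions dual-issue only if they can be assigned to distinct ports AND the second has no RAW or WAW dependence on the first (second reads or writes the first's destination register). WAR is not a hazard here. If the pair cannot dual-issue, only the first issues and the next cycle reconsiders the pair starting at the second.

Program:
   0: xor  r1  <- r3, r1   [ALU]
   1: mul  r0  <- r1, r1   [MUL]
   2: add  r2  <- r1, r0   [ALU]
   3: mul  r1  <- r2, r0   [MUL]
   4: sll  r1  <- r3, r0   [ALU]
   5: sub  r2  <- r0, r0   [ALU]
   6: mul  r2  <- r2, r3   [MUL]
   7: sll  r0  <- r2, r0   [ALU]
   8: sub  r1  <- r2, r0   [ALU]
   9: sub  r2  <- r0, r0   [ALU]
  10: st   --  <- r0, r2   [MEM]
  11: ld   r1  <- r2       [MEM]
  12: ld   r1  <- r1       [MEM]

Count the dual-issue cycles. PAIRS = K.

c0: i0 xor.ALU  RAW r1
c1: i1 mul.MUL  RAW r0
c2: i2 add.ALU  RAW r2
c3: i3 mul.MUL  WAW r1
c4: i4&i5 sll.ALU;sub.ALU  2-wide
c5: i6 mul.MUL  RAW r2
c6: i7 sll.ALU  RAW r0
c7: i8&i9 sub.ALU;sub.ALU  2-wide
c8: i10 st.MEM  no-port MEM/MEM
c9: i11 ld.MEM  no-port MEM/MEM
c10: i12 ld.MEM  tail

PAIRS = 2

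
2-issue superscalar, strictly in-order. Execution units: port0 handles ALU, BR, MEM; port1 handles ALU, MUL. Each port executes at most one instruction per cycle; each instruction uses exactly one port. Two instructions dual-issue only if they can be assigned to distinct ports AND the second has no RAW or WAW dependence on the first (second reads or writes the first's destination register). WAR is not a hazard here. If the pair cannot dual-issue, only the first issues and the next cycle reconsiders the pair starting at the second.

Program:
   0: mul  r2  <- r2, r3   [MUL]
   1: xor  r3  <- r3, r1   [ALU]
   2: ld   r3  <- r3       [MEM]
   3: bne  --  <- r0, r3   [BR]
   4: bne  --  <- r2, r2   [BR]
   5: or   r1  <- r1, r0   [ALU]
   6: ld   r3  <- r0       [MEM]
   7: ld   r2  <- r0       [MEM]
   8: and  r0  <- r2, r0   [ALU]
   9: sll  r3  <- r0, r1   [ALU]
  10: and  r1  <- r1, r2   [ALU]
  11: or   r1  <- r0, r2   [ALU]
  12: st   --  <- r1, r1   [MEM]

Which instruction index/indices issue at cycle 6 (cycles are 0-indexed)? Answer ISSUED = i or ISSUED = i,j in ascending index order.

  cy0 -> i0/i1 (mul xor) dual
  cy1 -> i2 (ld) no-port MEM/BR
  cy2 -> i3 (bne) no-port BR/BR
  cy3 -> i4/i5 (bne or) dual
  cy4 -> i6 (ld) no-port MEM/MEM
  cy5 -> i7 (ld) RAW r2
  cy6 -> i8 (and) RAW r0
  cy7 -> i9/i10 (sll and) dual
  cy8 -> i11 (or) RAW r1
  cy9 -> i12 (st) tail

ISSUED = 8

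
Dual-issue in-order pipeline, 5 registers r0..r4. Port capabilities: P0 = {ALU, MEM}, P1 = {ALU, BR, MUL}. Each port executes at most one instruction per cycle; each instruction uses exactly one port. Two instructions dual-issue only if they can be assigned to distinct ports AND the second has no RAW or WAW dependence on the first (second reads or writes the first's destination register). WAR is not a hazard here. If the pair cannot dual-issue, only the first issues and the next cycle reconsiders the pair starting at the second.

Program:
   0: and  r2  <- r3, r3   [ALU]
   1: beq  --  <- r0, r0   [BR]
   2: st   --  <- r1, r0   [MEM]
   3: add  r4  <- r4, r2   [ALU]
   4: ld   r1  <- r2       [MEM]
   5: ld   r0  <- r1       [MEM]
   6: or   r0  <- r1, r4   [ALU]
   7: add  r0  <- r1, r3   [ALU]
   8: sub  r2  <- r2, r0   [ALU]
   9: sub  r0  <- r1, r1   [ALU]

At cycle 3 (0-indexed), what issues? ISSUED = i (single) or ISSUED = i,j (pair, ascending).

ISSUED = 5

  cy0 -> i0&i1 (and beq) 2-wide
  cy1 -> i2&i3 (st add) 2-wide
  cy2 -> i4 (ld) no-port MEM/MEM
  cy3 -> i5 (ld) WAW r0
  cy4 -> i6 (or) WAW r0
  cy5 -> i7 (add) RAW r0
  cy6 -> i8&i9 (sub sub) 2-wide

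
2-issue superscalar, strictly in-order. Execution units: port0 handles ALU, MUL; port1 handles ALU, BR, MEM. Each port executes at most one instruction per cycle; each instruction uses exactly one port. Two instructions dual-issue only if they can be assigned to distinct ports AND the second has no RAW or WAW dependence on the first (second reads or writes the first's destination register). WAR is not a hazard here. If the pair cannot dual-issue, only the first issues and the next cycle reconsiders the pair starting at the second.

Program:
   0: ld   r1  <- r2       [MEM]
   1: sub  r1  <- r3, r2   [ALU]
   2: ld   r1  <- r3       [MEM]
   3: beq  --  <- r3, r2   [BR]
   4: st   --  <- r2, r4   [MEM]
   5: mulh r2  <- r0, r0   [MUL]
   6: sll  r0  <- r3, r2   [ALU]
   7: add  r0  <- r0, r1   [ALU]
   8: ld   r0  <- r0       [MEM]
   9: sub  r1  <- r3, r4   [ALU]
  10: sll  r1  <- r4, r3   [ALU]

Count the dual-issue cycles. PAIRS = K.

#0 head=0: ld.MEM i0 WAW r1
#1 head=1: sub.ALU i1 WAW r1
#2 head=2: ld.MEM i2 no-port MEM/BR
#3 head=3: beq.BR i3 no-port BR/MEM
#4 head=4: st.MEM/mulh.MUL i4/i5 2-wide
#5 head=6: sll.ALU i6 RAW+WAW r0
#6 head=7: add.ALU i7 RAW+WAW r0
#7 head=8: ld.MEM/sub.ALU i8/i9 2-wide
#8 head=10: sll.ALU i10 tail

PAIRS = 2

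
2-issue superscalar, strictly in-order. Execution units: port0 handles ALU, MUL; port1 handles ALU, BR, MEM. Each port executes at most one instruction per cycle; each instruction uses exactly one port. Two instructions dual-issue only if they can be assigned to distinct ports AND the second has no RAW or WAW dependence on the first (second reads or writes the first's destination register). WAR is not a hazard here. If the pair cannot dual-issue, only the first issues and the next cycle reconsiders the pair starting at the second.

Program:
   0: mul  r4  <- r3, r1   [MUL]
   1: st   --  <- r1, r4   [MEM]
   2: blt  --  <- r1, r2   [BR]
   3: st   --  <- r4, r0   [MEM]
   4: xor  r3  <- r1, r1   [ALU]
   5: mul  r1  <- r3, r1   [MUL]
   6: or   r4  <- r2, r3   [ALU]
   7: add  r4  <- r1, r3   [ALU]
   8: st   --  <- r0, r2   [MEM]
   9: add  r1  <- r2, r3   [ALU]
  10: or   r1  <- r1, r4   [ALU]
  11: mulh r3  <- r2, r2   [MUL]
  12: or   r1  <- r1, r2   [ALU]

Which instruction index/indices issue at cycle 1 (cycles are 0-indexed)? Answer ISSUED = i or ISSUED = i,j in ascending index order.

[0] i0  mul  -- RAW r4
[1] i1  st  -- no-port MEM/BR
[2] i2  blt  -- no-port BR/MEM
[3] i3+i4  st;xor  -- 2-wide
[4] i5+i6  mul;or  -- 2-wide
[5] i7+i8  add;st  -- 2-wide
[6] i9  add  -- RAW+WAW r1
[7] i10+i11  or;mulh  -- 2-wide
[8] i12  or  -- tail

ISSUED = 1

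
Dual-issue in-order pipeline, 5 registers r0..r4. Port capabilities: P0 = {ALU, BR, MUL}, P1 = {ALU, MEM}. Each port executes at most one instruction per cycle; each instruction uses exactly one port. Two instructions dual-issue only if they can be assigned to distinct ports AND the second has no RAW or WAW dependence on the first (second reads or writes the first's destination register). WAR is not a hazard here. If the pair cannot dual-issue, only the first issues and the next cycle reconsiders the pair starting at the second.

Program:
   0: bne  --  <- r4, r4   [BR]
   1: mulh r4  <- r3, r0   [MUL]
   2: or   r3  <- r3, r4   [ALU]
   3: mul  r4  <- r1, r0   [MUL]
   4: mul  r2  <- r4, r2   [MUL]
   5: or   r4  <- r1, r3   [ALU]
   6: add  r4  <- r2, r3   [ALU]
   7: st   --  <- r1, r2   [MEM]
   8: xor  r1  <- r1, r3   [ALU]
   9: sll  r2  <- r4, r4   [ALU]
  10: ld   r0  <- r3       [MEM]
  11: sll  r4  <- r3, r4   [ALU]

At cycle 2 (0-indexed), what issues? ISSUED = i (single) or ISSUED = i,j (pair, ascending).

ISSUED = 2,3

#0 head=0: bne i0 no-port BR/MUL
#1 head=1: mulh i1 RAW r4
#2 head=2: or mul i2+i3 dual
#3 head=4: mul or i4+i5 dual
#4 head=6: add st i6+i7 dual
#5 head=8: xor sll i8+i9 dual
#6 head=10: ld sll i10+i11 dual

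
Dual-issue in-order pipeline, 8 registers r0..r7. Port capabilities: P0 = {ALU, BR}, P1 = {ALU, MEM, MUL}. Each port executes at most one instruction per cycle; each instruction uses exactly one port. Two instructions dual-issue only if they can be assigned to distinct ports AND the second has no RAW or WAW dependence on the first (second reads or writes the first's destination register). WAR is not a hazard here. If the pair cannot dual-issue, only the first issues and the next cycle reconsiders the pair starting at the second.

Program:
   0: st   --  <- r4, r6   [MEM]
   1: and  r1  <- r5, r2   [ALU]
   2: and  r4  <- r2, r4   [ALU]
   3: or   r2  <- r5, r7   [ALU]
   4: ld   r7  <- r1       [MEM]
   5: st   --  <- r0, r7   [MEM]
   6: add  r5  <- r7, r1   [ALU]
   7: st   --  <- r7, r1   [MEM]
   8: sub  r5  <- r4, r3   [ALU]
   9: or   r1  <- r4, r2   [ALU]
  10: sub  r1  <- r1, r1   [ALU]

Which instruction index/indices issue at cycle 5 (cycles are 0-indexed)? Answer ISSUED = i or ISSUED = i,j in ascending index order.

  cy0 -> i0/i1 (st.MEM/and.ALU) 2-wide
  cy1 -> i2/i3 (and.ALU/or.ALU) 2-wide
  cy2 -> i4 (ld.MEM) no-port MEM/MEM
  cy3 -> i5/i6 (st.MEM/add.ALU) 2-wide
  cy4 -> i7/i8 (st.MEM/sub.ALU) 2-wide
  cy5 -> i9 (or.ALU) RAW+WAW r1
  cy6 -> i10 (sub.ALU) tail

ISSUED = 9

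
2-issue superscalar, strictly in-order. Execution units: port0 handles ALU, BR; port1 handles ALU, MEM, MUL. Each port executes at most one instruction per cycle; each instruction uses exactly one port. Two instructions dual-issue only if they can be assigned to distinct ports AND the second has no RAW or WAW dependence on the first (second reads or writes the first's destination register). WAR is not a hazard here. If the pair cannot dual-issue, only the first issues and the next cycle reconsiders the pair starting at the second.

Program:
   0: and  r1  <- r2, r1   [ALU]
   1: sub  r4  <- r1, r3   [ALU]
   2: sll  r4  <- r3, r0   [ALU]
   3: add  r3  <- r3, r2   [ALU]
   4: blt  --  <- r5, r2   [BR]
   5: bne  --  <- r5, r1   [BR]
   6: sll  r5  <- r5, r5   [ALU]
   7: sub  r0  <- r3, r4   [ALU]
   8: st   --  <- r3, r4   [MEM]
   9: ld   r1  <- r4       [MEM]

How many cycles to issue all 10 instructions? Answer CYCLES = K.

CYCLES = 7

t=0 i0:and ; RAW r1
t=1 i1:sub ; WAW r4
t=2 i2+i3:sll add ; dual
t=3 i4:blt ; no-port BR/BR
t=4 i5+i6:bne sll ; dual
t=5 i7+i8:sub st ; dual
t=6 i9:ld ; tail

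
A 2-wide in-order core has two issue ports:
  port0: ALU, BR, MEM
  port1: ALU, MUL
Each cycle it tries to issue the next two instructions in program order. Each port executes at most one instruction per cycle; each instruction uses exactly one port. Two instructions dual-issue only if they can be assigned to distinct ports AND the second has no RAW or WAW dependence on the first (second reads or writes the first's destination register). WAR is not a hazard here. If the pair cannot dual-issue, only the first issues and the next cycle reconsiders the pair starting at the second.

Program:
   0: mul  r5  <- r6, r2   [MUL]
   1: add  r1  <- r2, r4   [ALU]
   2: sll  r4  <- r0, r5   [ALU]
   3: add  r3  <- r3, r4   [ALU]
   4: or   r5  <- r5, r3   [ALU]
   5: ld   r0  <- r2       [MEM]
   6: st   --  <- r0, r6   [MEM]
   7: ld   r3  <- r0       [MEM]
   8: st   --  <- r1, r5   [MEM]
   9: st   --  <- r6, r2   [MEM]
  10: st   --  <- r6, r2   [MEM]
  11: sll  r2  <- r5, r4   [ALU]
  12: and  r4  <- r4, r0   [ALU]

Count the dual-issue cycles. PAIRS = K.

PAIRS = 3

#0 head=0: mul.MUL add.ALU i0&i1 pair
#1 head=2: sll.ALU i2 RAW r4
#2 head=3: add.ALU i3 RAW r3
#3 head=4: or.ALU ld.MEM i4&i5 pair
#4 head=6: st.MEM i6 no-port MEM/MEM
#5 head=7: ld.MEM i7 no-port MEM/MEM
#6 head=8: st.MEM i8 no-port MEM/MEM
#7 head=9: st.MEM i9 no-port MEM/MEM
#8 head=10: st.MEM sll.ALU i10&i11 pair
#9 head=12: and.ALU i12 tail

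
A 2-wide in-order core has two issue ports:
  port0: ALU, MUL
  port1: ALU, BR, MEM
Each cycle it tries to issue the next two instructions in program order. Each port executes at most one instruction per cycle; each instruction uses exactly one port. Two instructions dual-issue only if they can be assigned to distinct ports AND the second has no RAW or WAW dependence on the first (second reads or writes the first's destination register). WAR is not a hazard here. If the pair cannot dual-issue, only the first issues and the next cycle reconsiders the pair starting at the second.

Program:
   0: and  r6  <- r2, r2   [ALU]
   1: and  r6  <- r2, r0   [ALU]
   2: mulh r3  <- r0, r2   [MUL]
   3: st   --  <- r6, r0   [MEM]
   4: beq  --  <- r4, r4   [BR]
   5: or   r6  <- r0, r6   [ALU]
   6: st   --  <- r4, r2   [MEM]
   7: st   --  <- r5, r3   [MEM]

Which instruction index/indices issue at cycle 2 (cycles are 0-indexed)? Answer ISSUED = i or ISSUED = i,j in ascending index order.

ISSUED = 3

0. and.ALU @i0  | WAW r6
1. and.ALU/mulh.MUL @i1/i2  | dual
2. st.MEM @i3  | no-port MEM/BR
3. beq.BR/or.ALU @i4/i5  | dual
4. st.MEM @i6  | no-port MEM/MEM
5. st.MEM @i7  | tail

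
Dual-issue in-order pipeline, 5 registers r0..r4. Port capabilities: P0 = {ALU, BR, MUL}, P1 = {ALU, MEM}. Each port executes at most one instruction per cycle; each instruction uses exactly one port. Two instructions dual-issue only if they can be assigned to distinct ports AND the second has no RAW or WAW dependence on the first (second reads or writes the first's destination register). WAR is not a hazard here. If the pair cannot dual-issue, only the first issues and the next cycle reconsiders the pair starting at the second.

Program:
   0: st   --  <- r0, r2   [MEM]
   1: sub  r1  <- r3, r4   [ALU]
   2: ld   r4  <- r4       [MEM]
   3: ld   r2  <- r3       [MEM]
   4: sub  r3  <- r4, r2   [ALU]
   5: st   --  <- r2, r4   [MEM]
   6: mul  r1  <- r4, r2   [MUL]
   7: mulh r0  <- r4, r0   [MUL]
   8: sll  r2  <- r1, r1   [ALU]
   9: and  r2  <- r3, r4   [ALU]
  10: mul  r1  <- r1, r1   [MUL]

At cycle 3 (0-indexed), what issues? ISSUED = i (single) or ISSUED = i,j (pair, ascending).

c0: i0/i1 st+sub  dual
c1: i2 ld  no-port MEM/MEM
c2: i3 ld  RAW r2
c3: i4/i5 sub+st  dual
c4: i6 mul  no-port MUL/MUL
c5: i7/i8 mulh+sll  dual
c6: i9/i10 and+mul  dual

ISSUED = 4,5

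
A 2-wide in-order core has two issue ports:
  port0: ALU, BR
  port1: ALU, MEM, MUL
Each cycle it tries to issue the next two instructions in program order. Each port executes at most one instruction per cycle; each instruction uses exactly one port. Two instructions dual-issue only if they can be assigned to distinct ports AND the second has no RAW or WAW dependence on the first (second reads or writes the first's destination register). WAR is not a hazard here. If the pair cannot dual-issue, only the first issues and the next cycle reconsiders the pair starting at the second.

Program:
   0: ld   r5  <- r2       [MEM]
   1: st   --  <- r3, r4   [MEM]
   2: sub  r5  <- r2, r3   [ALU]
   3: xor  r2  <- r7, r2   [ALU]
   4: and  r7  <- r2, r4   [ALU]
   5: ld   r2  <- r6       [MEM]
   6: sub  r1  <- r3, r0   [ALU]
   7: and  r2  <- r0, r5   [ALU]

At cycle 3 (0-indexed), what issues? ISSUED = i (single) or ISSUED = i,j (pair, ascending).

c0: i0 ld.MEM  no-port MEM/MEM
c1: i1/i2 st.MEM sub.ALU  dual
c2: i3 xor.ALU  RAW r2
c3: i4/i5 and.ALU ld.MEM  dual
c4: i6/i7 sub.ALU and.ALU  dual

ISSUED = 4,5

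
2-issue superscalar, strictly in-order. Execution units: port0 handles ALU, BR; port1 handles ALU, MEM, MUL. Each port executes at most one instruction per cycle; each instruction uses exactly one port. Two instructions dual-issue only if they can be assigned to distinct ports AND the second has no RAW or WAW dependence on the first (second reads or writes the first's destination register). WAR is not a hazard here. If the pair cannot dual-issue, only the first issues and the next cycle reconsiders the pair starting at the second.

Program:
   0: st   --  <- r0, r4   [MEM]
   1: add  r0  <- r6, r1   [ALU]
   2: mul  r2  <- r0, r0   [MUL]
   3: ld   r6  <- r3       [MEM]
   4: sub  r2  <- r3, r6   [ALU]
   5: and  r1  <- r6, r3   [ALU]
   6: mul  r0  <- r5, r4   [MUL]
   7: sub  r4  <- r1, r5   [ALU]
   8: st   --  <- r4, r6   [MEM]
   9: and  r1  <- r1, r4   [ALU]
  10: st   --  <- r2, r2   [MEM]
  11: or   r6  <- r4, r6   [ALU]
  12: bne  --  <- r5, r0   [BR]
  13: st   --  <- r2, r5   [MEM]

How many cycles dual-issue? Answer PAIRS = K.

#0 head=0: st+add i0+i1 2-wide
#1 head=2: mul i2 no-port MUL/MEM
#2 head=3: ld i3 RAW r6
#3 head=4: sub+and i4+i5 2-wide
#4 head=6: mul+sub i6+i7 2-wide
#5 head=8: st+and i8+i9 2-wide
#6 head=10: st+or i10+i11 2-wide
#7 head=12: bne+st i12+i13 2-wide

PAIRS = 6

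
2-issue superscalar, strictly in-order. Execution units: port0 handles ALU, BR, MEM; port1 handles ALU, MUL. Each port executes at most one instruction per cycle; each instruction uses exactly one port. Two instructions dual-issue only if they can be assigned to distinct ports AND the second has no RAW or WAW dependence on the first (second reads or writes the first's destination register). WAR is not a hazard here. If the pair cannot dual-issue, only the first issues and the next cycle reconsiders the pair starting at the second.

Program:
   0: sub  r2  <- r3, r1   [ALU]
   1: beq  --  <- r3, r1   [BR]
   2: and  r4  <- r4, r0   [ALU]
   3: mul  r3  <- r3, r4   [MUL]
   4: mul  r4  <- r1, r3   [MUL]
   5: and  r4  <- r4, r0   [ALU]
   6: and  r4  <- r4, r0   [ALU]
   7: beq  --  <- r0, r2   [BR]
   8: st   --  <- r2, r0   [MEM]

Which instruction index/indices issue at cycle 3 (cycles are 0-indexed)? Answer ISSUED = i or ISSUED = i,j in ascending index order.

ISSUED = 4

  cy0 -> i0,i1 (sub+beq) 2-wide
  cy1 -> i2 (and) RAW r4
  cy2 -> i3 (mul) no-port MUL/MUL
  cy3 -> i4 (mul) RAW+WAW r4
  cy4 -> i5 (and) RAW+WAW r4
  cy5 -> i6,i7 (and+beq) 2-wide
  cy6 -> i8 (st) tail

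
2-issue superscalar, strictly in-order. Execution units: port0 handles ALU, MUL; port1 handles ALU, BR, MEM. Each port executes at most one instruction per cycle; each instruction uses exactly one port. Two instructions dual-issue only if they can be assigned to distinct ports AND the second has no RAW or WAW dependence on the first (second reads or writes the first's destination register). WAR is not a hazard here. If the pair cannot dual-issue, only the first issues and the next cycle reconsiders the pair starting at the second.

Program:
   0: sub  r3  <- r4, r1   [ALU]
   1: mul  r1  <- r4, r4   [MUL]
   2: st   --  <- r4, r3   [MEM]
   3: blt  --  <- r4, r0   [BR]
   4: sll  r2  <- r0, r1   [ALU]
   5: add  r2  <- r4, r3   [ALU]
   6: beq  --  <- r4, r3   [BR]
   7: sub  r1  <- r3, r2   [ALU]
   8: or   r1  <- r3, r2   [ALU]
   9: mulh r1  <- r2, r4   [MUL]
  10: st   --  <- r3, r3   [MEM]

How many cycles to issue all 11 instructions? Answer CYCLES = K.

t=0 i0&i1:sub/mul ; dual
t=1 i2:st ; no-port MEM/BR
t=2 i3&i4:blt/sll ; dual
t=3 i5&i6:add/beq ; dual
t=4 i7:sub ; WAW r1
t=5 i8:or ; WAW r1
t=6 i9&i10:mulh/st ; dual

CYCLES = 7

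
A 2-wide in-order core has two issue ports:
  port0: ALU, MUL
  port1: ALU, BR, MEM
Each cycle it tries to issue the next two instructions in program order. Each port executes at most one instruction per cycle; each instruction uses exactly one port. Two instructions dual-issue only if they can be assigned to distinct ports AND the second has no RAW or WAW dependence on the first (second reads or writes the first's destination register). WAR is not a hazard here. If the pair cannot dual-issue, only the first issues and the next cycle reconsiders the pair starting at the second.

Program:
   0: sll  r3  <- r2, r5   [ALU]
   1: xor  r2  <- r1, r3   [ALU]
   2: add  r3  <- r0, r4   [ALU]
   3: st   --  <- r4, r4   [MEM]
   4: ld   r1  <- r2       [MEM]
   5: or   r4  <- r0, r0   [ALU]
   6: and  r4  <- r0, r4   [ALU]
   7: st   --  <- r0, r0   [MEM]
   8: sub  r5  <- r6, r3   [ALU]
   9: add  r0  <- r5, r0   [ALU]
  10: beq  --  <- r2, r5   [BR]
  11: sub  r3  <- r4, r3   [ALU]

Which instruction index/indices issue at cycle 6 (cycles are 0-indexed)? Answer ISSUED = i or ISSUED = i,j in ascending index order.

0. sll @i0  | RAW r3
1. xor add @i1,i2  | pair
2. st @i3  | no-port MEM/MEM
3. ld or @i4,i5  | pair
4. and st @i6,i7  | pair
5. sub @i8  | RAW r5
6. add beq @i9,i10  | pair
7. sub @i11  | tail

ISSUED = 9,10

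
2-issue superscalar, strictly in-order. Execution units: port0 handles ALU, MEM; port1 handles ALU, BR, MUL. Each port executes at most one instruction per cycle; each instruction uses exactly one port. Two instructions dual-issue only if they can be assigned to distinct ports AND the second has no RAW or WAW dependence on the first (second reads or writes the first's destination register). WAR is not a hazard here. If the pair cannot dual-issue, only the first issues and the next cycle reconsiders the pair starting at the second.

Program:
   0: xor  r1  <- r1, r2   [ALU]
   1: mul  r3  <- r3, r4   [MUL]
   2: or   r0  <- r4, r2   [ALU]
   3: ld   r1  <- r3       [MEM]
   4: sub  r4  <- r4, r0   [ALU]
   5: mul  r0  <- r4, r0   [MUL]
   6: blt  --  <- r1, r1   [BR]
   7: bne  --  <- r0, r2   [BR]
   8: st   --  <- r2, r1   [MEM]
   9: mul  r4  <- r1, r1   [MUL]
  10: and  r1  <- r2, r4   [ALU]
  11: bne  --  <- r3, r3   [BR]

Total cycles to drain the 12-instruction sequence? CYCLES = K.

t=0 i0&i1:xor.ALU+mul.MUL ; pair
t=1 i2&i3:or.ALU+ld.MEM ; pair
t=2 i4:sub.ALU ; RAW r4
t=3 i5:mul.MUL ; no-port MUL/BR
t=4 i6:blt.BR ; no-port BR/BR
t=5 i7&i8:bne.BR+st.MEM ; pair
t=6 i9:mul.MUL ; RAW r4
t=7 i10&i11:and.ALU+bne.BR ; pair

CYCLES = 8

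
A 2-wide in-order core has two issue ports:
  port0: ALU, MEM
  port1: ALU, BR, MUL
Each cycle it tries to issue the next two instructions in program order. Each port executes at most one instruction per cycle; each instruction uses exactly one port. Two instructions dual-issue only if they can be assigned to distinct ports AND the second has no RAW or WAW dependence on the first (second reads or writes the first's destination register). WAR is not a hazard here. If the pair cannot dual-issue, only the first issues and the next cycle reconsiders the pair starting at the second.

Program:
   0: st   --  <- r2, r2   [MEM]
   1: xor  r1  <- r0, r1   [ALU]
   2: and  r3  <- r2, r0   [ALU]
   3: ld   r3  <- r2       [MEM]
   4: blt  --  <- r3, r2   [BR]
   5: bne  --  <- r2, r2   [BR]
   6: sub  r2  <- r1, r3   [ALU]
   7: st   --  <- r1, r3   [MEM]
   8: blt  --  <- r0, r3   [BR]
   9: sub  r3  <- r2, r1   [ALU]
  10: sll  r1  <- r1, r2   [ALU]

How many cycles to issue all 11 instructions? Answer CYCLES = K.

  cy0 -> i0,i1 (st xor) pair
  cy1 -> i2 (and) WAW r3
  cy2 -> i3 (ld) RAW r3
  cy3 -> i4 (blt) no-port BR/BR
  cy4 -> i5,i6 (bne sub) pair
  cy5 -> i7,i8 (st blt) pair
  cy6 -> i9,i10 (sub sll) pair

CYCLES = 7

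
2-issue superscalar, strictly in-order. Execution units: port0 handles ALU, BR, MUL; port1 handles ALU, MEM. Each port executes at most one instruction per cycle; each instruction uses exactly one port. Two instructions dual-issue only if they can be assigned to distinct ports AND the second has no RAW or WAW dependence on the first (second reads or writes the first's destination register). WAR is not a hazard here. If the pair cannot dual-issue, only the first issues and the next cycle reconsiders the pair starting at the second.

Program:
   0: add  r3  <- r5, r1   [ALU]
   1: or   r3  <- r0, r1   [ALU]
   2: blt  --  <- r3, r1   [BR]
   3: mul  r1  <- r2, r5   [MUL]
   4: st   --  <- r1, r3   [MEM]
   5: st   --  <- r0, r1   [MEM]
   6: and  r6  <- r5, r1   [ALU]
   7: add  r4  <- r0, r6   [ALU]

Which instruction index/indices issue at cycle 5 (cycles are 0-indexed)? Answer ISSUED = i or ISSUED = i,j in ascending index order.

#0 head=0: add.ALU i0 WAW r3
#1 head=1: or.ALU i1 RAW r3
#2 head=2: blt.BR i2 no-port BR/MUL
#3 head=3: mul.MUL i3 RAW r1
#4 head=4: st.MEM i4 no-port MEM/MEM
#5 head=5: st.MEM;and.ALU i5+i6 dual
#6 head=7: add.ALU i7 tail

ISSUED = 5,6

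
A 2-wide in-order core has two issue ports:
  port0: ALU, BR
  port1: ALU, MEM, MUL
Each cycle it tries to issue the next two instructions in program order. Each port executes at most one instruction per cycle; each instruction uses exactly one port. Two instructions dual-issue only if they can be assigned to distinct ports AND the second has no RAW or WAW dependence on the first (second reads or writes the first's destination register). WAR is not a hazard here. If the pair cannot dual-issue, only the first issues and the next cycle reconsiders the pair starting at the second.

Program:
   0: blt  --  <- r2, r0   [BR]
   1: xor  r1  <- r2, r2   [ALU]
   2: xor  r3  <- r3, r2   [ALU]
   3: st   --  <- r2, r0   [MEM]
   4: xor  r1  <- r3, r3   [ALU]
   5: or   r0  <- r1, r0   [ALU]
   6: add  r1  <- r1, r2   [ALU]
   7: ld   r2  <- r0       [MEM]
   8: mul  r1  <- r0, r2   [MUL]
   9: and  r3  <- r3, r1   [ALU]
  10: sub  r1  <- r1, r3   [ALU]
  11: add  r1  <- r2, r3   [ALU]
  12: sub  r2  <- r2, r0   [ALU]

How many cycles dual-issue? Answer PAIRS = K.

PAIRS = 4

0. blt+xor @i0+i1  | dual
1. xor+st @i2+i3  | dual
2. xor @i4  | RAW r1
3. or+add @i5+i6  | dual
4. ld @i7  | no-port MEM/MUL
5. mul @i8  | RAW r1
6. and @i9  | RAW r3
7. sub @i10  | WAW r1
8. add+sub @i11+i12  | dual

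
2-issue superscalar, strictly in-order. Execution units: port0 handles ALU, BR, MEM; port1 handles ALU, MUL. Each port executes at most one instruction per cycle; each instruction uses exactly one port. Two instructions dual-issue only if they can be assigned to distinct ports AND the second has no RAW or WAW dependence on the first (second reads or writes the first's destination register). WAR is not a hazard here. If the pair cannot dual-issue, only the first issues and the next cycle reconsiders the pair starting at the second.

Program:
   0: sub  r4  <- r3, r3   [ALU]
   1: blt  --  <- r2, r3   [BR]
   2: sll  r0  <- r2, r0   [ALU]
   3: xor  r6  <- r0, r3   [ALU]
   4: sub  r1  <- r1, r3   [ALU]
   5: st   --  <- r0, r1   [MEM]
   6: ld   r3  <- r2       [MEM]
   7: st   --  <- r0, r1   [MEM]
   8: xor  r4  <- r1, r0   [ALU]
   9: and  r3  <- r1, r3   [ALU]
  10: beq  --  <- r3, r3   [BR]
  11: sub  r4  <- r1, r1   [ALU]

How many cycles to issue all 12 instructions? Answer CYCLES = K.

CYCLES = 8

c0: i0&i1 sub.ALU+blt.BR  pair
c1: i2 sll.ALU  RAW r0
c2: i3&i4 xor.ALU+sub.ALU  pair
c3: i5 st.MEM  no-port MEM/MEM
c4: i6 ld.MEM  no-port MEM/MEM
c5: i7&i8 st.MEM+xor.ALU  pair
c6: i9 and.ALU  RAW r3
c7: i10&i11 beq.BR+sub.ALU  pair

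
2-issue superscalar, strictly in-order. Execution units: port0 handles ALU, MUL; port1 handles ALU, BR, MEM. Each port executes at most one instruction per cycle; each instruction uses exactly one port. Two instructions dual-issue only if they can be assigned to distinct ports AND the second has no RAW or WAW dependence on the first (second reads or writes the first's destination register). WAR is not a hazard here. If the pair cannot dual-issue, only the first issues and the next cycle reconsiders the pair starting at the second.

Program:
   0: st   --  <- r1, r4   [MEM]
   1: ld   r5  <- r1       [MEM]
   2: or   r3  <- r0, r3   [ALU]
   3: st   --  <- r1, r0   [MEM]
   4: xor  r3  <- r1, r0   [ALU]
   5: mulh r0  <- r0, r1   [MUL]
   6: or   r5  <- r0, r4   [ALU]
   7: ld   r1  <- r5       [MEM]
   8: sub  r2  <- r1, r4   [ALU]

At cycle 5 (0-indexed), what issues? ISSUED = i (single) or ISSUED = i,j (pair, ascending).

0. st.MEM @i0  | no-port MEM/MEM
1. ld.MEM/or.ALU @i1,i2  | 2-wide
2. st.MEM/xor.ALU @i3,i4  | 2-wide
3. mulh.MUL @i5  | RAW r0
4. or.ALU @i6  | RAW r5
5. ld.MEM @i7  | RAW r1
6. sub.ALU @i8  | tail

ISSUED = 7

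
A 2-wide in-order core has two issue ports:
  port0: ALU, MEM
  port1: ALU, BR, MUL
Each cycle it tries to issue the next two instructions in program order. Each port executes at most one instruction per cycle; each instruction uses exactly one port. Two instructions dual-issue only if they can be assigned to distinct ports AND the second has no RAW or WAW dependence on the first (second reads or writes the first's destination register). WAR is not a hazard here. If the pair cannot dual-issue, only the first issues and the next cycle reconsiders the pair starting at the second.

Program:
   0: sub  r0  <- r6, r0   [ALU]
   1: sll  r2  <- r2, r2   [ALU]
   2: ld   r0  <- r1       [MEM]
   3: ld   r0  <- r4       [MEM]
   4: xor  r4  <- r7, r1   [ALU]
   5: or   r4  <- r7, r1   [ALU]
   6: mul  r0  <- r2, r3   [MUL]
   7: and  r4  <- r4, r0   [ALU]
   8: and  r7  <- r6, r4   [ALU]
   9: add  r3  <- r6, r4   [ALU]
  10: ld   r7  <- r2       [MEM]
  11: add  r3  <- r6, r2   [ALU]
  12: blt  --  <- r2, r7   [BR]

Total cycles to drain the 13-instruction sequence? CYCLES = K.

CYCLES = 8

#0 head=0: sub.ALU+sll.ALU i0&i1 dual
#1 head=2: ld.MEM i2 no-port MEM/MEM
#2 head=3: ld.MEM+xor.ALU i3&i4 dual
#3 head=5: or.ALU+mul.MUL i5&i6 dual
#4 head=7: and.ALU i7 RAW r4
#5 head=8: and.ALU+add.ALU i8&i9 dual
#6 head=10: ld.MEM+add.ALU i10&i11 dual
#7 head=12: blt.BR i12 tail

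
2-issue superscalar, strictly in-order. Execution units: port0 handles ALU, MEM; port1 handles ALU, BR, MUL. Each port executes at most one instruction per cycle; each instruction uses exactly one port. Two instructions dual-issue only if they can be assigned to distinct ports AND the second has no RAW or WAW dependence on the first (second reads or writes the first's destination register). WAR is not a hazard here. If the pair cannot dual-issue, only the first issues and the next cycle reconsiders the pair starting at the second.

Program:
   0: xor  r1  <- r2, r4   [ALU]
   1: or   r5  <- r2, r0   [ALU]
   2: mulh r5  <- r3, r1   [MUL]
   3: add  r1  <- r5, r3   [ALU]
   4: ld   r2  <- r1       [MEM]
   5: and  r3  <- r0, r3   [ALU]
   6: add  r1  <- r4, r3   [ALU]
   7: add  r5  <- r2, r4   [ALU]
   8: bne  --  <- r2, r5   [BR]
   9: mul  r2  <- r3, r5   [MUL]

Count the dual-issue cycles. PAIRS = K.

PAIRS = 3

[0] i0/i1  xor.ALU+or.ALU  -- 2-wide
[1] i2  mulh.MUL  -- RAW r5
[2] i3  add.ALU  -- RAW r1
[3] i4/i5  ld.MEM+and.ALU  -- 2-wide
[4] i6/i7  add.ALU+add.ALU  -- 2-wide
[5] i8  bne.BR  -- no-port BR/MUL
[6] i9  mul.MUL  -- tail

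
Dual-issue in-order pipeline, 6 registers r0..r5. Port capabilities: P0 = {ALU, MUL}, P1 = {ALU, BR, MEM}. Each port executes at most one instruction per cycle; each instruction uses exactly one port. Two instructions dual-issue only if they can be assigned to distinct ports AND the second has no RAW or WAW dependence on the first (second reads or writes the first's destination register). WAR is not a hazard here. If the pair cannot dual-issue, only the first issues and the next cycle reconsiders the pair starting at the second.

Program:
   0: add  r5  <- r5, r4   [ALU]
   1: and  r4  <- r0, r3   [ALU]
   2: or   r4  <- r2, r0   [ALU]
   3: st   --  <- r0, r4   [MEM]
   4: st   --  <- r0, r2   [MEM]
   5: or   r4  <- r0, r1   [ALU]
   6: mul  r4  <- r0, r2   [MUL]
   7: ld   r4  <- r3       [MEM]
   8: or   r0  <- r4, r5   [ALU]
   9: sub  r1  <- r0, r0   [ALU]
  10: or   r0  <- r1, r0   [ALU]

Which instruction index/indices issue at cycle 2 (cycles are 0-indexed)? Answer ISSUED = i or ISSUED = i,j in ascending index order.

ISSUED = 3

[0] i0+i1  add.ALU+and.ALU  -- 2-wide
[1] i2  or.ALU  -- RAW r4
[2] i3  st.MEM  -- no-port MEM/MEM
[3] i4+i5  st.MEM+or.ALU  -- 2-wide
[4] i6  mul.MUL  -- WAW r4
[5] i7  ld.MEM  -- RAW r4
[6] i8  or.ALU  -- RAW r0
[7] i9  sub.ALU  -- RAW r1
[8] i10  or.ALU  -- tail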